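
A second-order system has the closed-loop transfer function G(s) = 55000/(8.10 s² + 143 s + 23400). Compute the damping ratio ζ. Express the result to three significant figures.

ζ ≈ 0.164

Dividing through by 8.10: denominator becomes s² + 17.65 s + 2889.
So ω_n = √2889 = 53.7 rad/s and ζ = 17.65/(2·53.7) = 0.164.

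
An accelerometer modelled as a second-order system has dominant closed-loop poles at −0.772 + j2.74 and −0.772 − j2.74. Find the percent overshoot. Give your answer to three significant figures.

%OS ≈ 41.3%

With σ = 0.772, ω_d = 2.74: ω_n = √(σ²+ω_d²) = 2.85 rad/s, ζ = σ/ω_n = 0.271.
Overshoot: exp(−π·0.271/√(1−0.271²)) = 0.413, i.e. 41.3%.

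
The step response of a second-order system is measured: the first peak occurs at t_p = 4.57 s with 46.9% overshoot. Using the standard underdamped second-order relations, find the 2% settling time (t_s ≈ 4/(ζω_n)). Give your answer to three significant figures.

From the overshoot, ζ = −ln(OS)/√(π²+ln²(OS)) = 0.234.
t_p = π/ω_d ⇒ ω_d = 0.687 rad/s; then ω_n = ω_d/√(1−ζ²) = 0.707 rad/s.
t_s ≈ 4/(ζω_n) = 4/(0.234·0.707) = 24.1 s.

t_s ≈ 24.1 s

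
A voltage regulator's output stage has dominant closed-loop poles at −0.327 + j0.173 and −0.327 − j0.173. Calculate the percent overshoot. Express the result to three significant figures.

%OS ≈ 0.264%

|pole| = ω_n = √(0.327² + 0.173²) = 0.370 rad/s; ζ = cos θ = σ/ω_n = 0.884.
Overshoot: exp(−π·0.884/√(1−0.884²)) = 0.00264, i.e. 0.264%.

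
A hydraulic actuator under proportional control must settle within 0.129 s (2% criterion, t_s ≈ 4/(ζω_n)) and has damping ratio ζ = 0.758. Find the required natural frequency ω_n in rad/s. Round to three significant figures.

ω_n ≈ 40.9 rad/s

Rearranging t_s ≈ 4/(ζω_n) gives ω_n = 4/(ζ·t_s) = 4/(0.758 × 0.129) = 40.9 rad/s.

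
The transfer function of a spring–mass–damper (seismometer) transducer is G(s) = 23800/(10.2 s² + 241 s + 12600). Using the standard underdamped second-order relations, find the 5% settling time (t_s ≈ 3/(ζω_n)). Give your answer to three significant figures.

Dividing through by 10.2: denominator becomes s² + 23.63 s + 1235.
So ω_n = √1235 = 35.1 rad/s and ζ = 23.63/(2·35.1) = 0.336.
t_s ≈ 3/(ζω_n) = 0.254 s.

t_s ≈ 0.254 s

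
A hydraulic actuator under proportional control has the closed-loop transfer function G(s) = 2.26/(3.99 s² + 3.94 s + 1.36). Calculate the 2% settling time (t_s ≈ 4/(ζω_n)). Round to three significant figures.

t_s ≈ 8.10 s

Dividing through by 3.99: denominator becomes s² + 0.9875 s + 0.3409.
So ω_n = √0.3409 = 0.584 rad/s and ζ = 0.9875/(2·0.584) = 0.846.
t_s ≈ 4/(ζω_n) = 8.10 s.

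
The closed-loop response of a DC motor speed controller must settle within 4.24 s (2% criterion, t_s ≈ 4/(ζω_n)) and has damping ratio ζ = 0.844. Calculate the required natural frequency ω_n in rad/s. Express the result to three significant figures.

ω_n ≈ 1.12 rad/s

Rearranging t_s ≈ 4/(ζω_n) gives ω_n = 4/(ζ·t_s) = 4/(0.844 × 4.24) = 1.12 rad/s.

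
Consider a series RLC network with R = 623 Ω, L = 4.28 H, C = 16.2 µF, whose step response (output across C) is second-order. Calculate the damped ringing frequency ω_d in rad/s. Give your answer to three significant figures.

ω_d ≈ 95.5 rad/s

For a series RLC circuit (capacitor voltage as output), ω_n = 1/√(LC) = 1/√(4.28 H · 16.2 µF) = 120 rad/s.
ζ = (R/2)·√(C/L) = (623/2)·√(16.2 µF/4.28 H) = 0.606.
ω_d = ω_n√(1−ζ²) = 95.5 rad/s.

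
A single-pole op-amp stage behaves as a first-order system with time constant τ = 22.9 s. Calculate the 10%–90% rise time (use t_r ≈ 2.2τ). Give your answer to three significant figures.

t_r ≈ 50.4 s

t_r ≈ 2.2τ = 50.4 s.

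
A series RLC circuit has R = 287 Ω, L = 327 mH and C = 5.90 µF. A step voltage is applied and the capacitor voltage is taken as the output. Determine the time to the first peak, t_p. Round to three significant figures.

t_p ≈ 0.00550 s

For a series RLC circuit (capacitor voltage as output), ω_n = 1/√(LC) = 1/√(327 mH · 5.90 µF) = 720 rad/s.
ζ = (R/2)·√(C/L) = (287/2)·√(5.90 µF/327 mH) = 0.610.
ω_d = 720·√(1 − 0.610²) = 571 rad/s. t_p = π/ω_d = 0.00550 s.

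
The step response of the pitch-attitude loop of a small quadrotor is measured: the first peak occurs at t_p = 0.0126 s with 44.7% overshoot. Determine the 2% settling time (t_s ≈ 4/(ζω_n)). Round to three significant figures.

ζ from %OS: ζ = |ln 0.447|/√(π²+ln²0.447) = 0.248.
t_p = π/ω_d ⇒ ω_d = 249 rad/s; then ω_n = ω_d/√(1−ζ²) = 257 rad/s.
t_s ≈ 4/(ζω_n) = 4/(0.248·257) = 0.0626 s.

t_s ≈ 0.0626 s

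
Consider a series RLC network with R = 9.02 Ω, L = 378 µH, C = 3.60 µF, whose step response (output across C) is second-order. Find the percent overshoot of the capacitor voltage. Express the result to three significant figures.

For a series RLC circuit (capacitor voltage as output), ω_n = 1/√(LC) = 1/√(378 µH · 3.60 µF) = 27100 rad/s.
ζ = (R/2)·√(C/L) = (9.02/2)·√(3.60 µF/378 µH) = 0.440.
%OS = 100·exp(−πζ/√(1−ζ²)) = 21.4%.

%OS ≈ 21.4%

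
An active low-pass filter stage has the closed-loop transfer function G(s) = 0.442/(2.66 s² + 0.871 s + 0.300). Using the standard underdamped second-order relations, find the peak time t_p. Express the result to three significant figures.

Dividing through by 2.66: denominator becomes s² + 0.3274 s + 0.1128.
So ω_n = √0.1128 = 0.336 rad/s and ζ = 0.3274/(2·0.336) = 0.488.
ω_d = 0.336·√(1 − 0.488²) = 0.293 rad/s. t_p = π/ω_d = 10.7 s.

t_p ≈ 10.7 s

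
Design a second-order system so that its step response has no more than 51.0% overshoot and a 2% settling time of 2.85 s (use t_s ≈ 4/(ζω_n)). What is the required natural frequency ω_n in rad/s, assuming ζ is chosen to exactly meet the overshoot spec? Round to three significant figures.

Inverting the overshoot relation: ζ = |ln 0.510|/√(π² + ln²0.510) = 0.210.
Then ω_n = 4/(ζ t_s) = 4/(0.210 × 2.85) = 6.70 rad/s.

ω_n ≈ 6.70 rad/s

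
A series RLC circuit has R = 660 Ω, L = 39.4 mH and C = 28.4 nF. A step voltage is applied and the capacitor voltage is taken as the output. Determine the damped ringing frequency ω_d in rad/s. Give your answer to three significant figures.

For a series RLC circuit (capacitor voltage as output), ω_n = 1/√(LC) = 1/√(39.4 mH · 28.4 nF) = 29900 rad/s.
ζ = (R/2)·√(C/L) = (660/2)·√(28.4 nF/39.4 mH) = 0.280.
ω_d = ω_n√(1−ζ²) = 28700 rad/s.

ω_d ≈ 28700 rad/s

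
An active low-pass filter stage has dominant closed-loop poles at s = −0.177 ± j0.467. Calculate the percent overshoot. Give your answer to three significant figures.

%OS ≈ 30.4%

With σ = 0.177, ω_d = 0.467: ω_n = √(σ²+ω_d²) = 0.499 rad/s, ζ = σ/ω_n = 0.354.
%OS = 100·exp(−πζ/√(1−ζ²)) = 30.4%.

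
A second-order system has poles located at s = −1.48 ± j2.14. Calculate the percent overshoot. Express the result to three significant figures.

%OS ≈ 11.4%

The poles are at −σ ± jω_d with σ = 1.48 and ω_d = 2.14, so ω_n = √(σ²+ω_d²) = 2.60 rad/s and ζ = σ/ω_n = 0.569.
%OS = 100 e^{−πζ/√(1−ζ²)} with ζ = 0.569 gives 11.4%.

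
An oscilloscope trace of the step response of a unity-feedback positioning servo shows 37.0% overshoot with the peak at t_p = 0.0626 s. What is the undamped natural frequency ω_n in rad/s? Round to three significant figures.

ω_n ≈ 52.6 rad/s

The overshoot fixes ζ = −ln(OS)/√(π²+ln²(OS)) = 0.302.
From t_p = π/ω_d, ω_d = π/0.0626 = 50.2 rad/s, so ω_n = ω_d/√(1−ζ²) = 52.6 rad/s.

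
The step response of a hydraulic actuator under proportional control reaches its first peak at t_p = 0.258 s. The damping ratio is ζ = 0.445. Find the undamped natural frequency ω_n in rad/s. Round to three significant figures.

ω_n ≈ 13.6 rad/s

Peak time t_p = π/ω_d, so ω_d = π/t_p = π/0.258 = 12.2 rad/s.
ω_n = ω_d/√(1−ζ²) = 12.2/√0.802 = 13.6 rad/s.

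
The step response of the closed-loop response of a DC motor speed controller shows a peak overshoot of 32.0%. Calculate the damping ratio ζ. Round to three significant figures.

ζ = −ln(OS)/√(π² + (ln OS)²). With OS = 0.320, ln OS = −1.139 and ζ = 1.139/3.342 = 0.341.

ζ ≈ 0.341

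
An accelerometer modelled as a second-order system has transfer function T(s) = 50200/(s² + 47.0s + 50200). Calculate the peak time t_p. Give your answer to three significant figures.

ω_n = √50200 = 224 rad/s; ζ = 47.0/(2·224) = 0.105.
ω_d = 224·√(1 − 0.105²) = 223 rad/s. Then t_p = π/ω_d = 0.0141 s.

t_p ≈ 0.0141 s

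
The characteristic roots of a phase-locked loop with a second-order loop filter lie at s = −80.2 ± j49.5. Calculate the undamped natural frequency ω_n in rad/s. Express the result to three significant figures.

ω_n ≈ 94.2 rad/s

|pole| = ω_n = √(80.2² + 49.5²) = 94.2 rad/s; ζ = cos θ = σ/ω_n = 0.851.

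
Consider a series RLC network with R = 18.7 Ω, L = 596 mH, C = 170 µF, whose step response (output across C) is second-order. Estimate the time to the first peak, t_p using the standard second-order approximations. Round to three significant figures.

For a series RLC circuit (capacitor voltage as output), ω_n = 1/√(LC) = 1/√(596 mH · 170 µF) = 99.3 rad/s.
ζ = (R/2)·√(C/L) = (18.7/2)·√(170 µF/596 mH) = 0.158.
ω_d = ω_n√(1−ζ²) = 98.1 rad/s. t_p = π/ω_d = 0.0320 s.

t_p ≈ 0.0320 s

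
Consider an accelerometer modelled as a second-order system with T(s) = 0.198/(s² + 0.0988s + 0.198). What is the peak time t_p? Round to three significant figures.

Comparing the denominator to s² + 2ζω_n s + ω_n²: ω_n = √0.198 = 0.445 rad/s, and 2ζω_n = 0.0988 so ζ = 0.0988/(2·0.445) = 0.111.
ω_d = 0.445·√(1 − 0.111²) = 0.442 rad/s. Then t_p = π/ω_d = 7.10 s.

t_p ≈ 7.10 s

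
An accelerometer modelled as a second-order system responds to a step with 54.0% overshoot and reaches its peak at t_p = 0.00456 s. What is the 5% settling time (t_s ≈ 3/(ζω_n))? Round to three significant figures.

t_s ≈ 0.0222 s

ζ from %OS: ζ = |ln 0.540|/√(π²+ln²0.540) = 0.192.
t_p = π/ω_d ⇒ ω_d = 689 rad/s; then ω_n = ω_d/√(1−ζ²) = 702 rad/s.
t_s ≈ 3/(ζω_n) = 3/(0.192·702) = 0.0222 s.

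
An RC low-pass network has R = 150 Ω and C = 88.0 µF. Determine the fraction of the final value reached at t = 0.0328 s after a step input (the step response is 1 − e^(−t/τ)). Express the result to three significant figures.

τ = RC = 150 × 88.0 µF = 0.0132 s.
y(t)/y_∞ = 1 − e^(−t/τ) = 1 − e^(−0.0328/0.0132) = 1 − e^(−2.48) = 0.917.

y/y_∞ ≈ 0.917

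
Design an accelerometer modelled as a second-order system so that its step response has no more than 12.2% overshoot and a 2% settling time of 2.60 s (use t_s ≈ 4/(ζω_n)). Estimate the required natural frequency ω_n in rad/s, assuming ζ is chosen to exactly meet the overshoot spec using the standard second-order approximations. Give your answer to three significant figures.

ω_n ≈ 2.76 rad/s

From %OS = 100·exp(−πζ/√(1−ζ²)), invert to get ζ = −ln(OS)/√(π² + ln²(OS)) with OS = 0.122.
−ln 0.122 = 2.104, so ζ = 2.104/√(π² + 4.426) = 0.556.
Then ω_n = 4/(ζ t_s) = 4/(0.556 × 2.60) = 2.76 rad/s.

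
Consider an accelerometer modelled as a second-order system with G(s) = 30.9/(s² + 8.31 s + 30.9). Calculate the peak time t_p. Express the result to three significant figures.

ω_n = √30.9 = 5.56 rad/s; ζ = 8.31/(2·5.56) = 0.747.
The damped frequency ω_d = ω_n√(1−ζ²) = 3.69 rad/s. Then t_p = π/ω_d = 0.851 s.

t_p ≈ 0.851 s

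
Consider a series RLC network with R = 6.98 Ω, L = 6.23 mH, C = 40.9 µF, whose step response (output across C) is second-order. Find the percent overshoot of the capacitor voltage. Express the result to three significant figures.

For a series RLC circuit (capacitor voltage as output), ω_n = 1/√(LC) = 1/√(6.23 mH · 40.9 µF) = 1980 rad/s.
ζ = (R/2)·√(C/L) = (6.98/2)·√(40.9 µF/6.23 mH) = 0.283.
Overshoot: exp(−π·0.283/√(1−0.283²)) = 0.396, i.e. 39.6%.

%OS ≈ 39.6%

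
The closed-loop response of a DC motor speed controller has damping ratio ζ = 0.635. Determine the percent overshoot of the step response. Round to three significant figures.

For an underdamped second-order system, %OS = 100·exp(−πζ/√(1−ζ²)).
πζ/√(1−ζ²) = π·0.635/√(1−0.403) = 2.582, so %OS = 100·e^(−2.582) = 7.56%.

%OS ≈ 7.56%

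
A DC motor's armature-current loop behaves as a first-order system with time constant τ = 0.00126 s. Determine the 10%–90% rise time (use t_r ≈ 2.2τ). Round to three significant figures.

t_r ≈ 2.2τ = 0.00277 s.

t_r ≈ 0.00277 s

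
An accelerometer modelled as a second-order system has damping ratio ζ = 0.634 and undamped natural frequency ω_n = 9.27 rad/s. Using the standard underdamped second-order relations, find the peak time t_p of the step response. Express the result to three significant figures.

The damped frequency is ω_d = ω_n√(1−ζ²) = 9.27·√(1−0.402) = 7.17 rad/s.
Peak time t_p = π/ω_d = π/7.17 = 0.438 s.

t_p ≈ 0.438 s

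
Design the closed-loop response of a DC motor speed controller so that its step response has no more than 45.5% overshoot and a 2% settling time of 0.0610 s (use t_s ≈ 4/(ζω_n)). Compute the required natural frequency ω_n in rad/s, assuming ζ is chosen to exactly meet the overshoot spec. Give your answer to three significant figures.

ω_n ≈ 270 rad/s

From %OS = 100·exp(−πζ/√(1−ζ²)), invert to get ζ = −ln(OS)/√(π² + ln²(OS)) with OS = 0.455.
−ln 0.455 = 0.7875, so ζ = 0.7875/√(π² + 0.6201) = 0.243.
From t_s ≈ 4/(ζω_n): ω_n = 4/(ζ·t_s) = 4/(0.243·0.0610) = 270 rad/s.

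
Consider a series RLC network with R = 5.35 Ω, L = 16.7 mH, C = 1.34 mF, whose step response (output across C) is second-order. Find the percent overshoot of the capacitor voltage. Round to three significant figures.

%OS ≈ 2.60%

For a series RLC circuit (capacitor voltage as output), ω_n = 1/√(LC) = 1/√(16.7 mH · 1.34 mF) = 211 rad/s.
ζ = (R/2)·√(C/L) = (5.35/2)·√(1.34 mF/16.7 mH) = 0.758.
%OS = 100 e^{−πζ/√(1−ζ²)} with ζ = 0.758 gives 2.60%.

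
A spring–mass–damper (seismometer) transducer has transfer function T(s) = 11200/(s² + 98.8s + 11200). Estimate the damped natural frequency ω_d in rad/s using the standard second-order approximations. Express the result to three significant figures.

ω_d ≈ 93.6 rad/s

Matching coefficients with s² + 2ζω_n s + ω_n² gives ω_n² = 11200 ⇒ ω_n = 106 rad/s, and ζ = 98.8/(2ω_n) = 0.467.
ω_d = ω_n√(1−ζ²) = 93.6 rad/s.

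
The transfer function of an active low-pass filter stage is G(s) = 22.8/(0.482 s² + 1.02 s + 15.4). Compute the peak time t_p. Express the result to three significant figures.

Dividing through by 0.482: denominator becomes s² + 2.116 s + 31.95.
So ω_n = √31.95 = 5.65 rad/s and ζ = 2.116/(2·5.65) = 0.187.
ω_d = ω_n√(1−ζ²) = 5.55 rad/s. t_p = π/ω_d = 0.566 s.

t_p ≈ 0.566 s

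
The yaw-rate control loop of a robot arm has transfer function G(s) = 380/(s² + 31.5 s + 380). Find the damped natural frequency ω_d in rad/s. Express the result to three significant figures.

ω_n = √380 = 19.5 rad/s; ζ = 31.5/(2·19.5) = 0.808.
ω_d = 19.5·√(1 − 0.808²) = 11.5 rad/s.

ω_d ≈ 11.5 rad/s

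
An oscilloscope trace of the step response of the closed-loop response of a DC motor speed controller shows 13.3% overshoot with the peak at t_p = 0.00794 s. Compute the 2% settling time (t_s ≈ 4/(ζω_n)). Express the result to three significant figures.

t_s ≈ 0.0157 s

The overshoot fixes ζ = −ln(OS)/√(π²+ln²(OS)) = 0.540.
From t_p = π/ω_d, ω_d = π/0.00794 = 396 rad/s, so ω_n = ω_d/√(1−ζ²) = 470 rad/s.
t_s ≈ 4/(ζω_n) = 4/(0.540·470) = 0.0157 s.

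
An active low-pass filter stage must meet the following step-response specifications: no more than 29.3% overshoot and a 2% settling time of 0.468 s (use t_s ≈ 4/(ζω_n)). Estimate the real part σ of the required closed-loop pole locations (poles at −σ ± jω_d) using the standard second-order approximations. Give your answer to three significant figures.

σ ≈ 8.55

The settling-time spec alone fixes σ = ζω_n = 4/t_s = 4/0.468 = 8.55.
(Overshoot then fixes ζ = 0.364 and hence ω_d = σ·√(1−ζ²)/ζ = 21.9 rad/s.)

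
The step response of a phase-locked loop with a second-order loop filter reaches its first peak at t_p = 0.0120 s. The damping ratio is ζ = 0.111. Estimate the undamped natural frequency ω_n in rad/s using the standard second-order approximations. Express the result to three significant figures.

Peak time t_p = π/ω_d, so ω_d = π/t_p = π/0.0120 = 262 rad/s.
ω_n = ω_d/√(1−ζ²) = 262/√0.988 = 263 rad/s.

ω_n ≈ 263 rad/s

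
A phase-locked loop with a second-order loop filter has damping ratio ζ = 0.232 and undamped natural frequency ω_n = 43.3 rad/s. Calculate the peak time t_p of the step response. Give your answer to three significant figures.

The damped frequency is ω_d = ω_n√(1−ζ²) = 43.3·√(1−0.0538) = 42.1 rad/s.
Peak time t_p = π/ω_d = π/42.1 = 0.0746 s.

t_p ≈ 0.0746 s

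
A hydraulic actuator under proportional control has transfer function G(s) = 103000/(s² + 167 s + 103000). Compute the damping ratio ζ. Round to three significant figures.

ζ ≈ 0.260

ω_n = √103000 = 321 rad/s; ζ = 167/(2·321) = 0.260.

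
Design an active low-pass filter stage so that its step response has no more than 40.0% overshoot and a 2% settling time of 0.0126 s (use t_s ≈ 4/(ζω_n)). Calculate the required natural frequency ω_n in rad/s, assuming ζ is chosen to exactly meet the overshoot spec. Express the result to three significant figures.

ζ = −ln(OS)/√(π² + (ln OS)²). With OS = 0.400, ln OS = −0.9163 and ζ = 0.9163/3.272 = 0.280.
From t_s ≈ 4/(ζω_n): ω_n = 4/(ζ·t_s) = 4/(0.280·0.0126) = 1130 rad/s.

ω_n ≈ 1130 rad/s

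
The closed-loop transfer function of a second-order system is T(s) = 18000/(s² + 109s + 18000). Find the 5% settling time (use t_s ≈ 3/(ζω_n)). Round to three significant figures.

Comparing the denominator to s² + 2ζω_n s + ω_n²: ω_n = √18000 = 134 rad/s, and 2ζω_n = 109 so ζ = 109/(2·134) = 0.406.
t_s ≈ 3/(ζω_n) = 3/(0.406·134) = 0.0550 s.

t_s ≈ 0.0550 s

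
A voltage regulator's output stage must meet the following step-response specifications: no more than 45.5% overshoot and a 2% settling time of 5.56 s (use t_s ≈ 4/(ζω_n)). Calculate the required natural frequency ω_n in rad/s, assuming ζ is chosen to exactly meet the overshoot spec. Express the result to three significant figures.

ω_n ≈ 2.96 rad/s

ζ = −ln(OS)/√(π² + (ln OS)²). With OS = 0.455, ln OS = −0.7875 and ζ = 0.7875/3.239 = 0.243.
Then ω_n = 4/(ζ t_s) = 4/(0.243 × 5.56) = 2.96 rad/s.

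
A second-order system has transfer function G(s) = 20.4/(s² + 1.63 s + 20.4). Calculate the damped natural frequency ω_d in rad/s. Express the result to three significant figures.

ω_n = √20.4 = 4.52 rad/s; ζ = 1.63/(2·4.52) = 0.180.
The damped frequency ω_d = ω_n√(1−ζ²) = 4.44 rad/s.

ω_d ≈ 4.44 rad/s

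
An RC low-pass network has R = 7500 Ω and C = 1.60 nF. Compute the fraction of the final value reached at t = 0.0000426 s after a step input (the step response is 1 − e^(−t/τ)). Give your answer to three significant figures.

τ = RC = 7500 × 1.60 nF = 0.0000120 s.
y(t)/y_∞ = 1 − e^(−t/τ) = 1 − e^(−0.0000426/0.0000120) = 1 − e^(−3.55) = 0.971.

y/y_∞ ≈ 0.971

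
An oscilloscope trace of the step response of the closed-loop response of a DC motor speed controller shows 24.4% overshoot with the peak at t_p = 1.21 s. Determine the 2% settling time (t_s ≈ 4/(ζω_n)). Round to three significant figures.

t_s ≈ 3.43 s

From the overshoot, ζ = −ln(OS)/√(π²+ln²(OS)) = 0.410.
t_p = π/ω_d ⇒ ω_d = 2.60 rad/s; then ω_n = ω_d/√(1−ζ²) = 2.85 rad/s.
t_s ≈ 4/(ζω_n) = 4/(0.410·2.85) = 3.43 s.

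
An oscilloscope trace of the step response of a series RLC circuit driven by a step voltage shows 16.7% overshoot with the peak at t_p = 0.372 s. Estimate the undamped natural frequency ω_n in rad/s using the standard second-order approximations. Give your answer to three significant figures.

ω_n ≈ 9.72 rad/s

ζ from %OS: ζ = |ln 0.167|/√(π²+ln²0.167) = 0.495.
From t_p = π/ω_d, ω_d = π/0.372 = 8.45 rad/s, so ω_n = ω_d/√(1−ζ²) = 9.72 rad/s.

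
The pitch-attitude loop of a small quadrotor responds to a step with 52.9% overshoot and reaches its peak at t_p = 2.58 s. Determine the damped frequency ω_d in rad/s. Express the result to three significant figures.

t_p = π/ω_d, so ω_d = π/2.58 = 1.22 rad/s.

ω_d ≈ 1.22 rad/s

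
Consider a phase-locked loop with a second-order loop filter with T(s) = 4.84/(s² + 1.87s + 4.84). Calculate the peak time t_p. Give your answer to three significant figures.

t_p ≈ 1.58 s

ω_n = √4.84 = 2.20 rad/s; ζ = 1.87/(2·2.20) = 0.425.
ω_d = ω_n√(1−ζ²) = 1.99 rad/s. Then t_p = π/ω_d = 1.58 s.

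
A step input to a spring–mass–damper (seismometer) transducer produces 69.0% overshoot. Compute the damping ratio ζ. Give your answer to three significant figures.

ζ ≈ 0.117

From %OS = 100·exp(−πζ/√(1−ζ²)), invert to get ζ = −ln(OS)/√(π² + ln²(OS)) with OS = 0.690.
−ln 0.690 = 0.3711, so ζ = 0.3711/√(π² + 0.1377) = 0.117.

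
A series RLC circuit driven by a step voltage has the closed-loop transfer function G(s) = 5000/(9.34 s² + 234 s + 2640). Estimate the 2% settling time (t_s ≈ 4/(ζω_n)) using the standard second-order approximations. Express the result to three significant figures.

t_s ≈ 0.319 s

Dividing through by 9.34: denominator becomes s² + 25.05 s + 282.7.
So ω_n = √282.7 = 16.8 rad/s and ζ = 25.05/(2·16.8) = 0.745.
t_s ≈ 4/(ζω_n) = 0.319 s.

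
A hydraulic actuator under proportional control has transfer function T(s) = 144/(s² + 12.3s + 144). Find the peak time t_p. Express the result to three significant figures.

Matching coefficients with s² + 2ζω_n s + ω_n² gives ω_n² = 144 ⇒ ω_n = 12.0 rad/s, and ζ = 12.3/(2ω_n) = 0.513.
ω_d = ω_n√(1−ζ²) = 10.3 rad/s. Then t_p = π/ω_d = 0.305 s.

t_p ≈ 0.305 s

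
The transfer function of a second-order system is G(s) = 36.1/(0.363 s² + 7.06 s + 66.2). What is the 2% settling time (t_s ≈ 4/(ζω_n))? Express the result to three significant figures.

Dividing through by 0.363: denominator becomes s² + 19.45 s + 182.4.
So ω_n = √182.4 = 13.5 rad/s and ζ = 19.45/(2·13.5) = 0.720.
t_s ≈ 4/(ζω_n) = 0.411 s.

t_s ≈ 0.411 s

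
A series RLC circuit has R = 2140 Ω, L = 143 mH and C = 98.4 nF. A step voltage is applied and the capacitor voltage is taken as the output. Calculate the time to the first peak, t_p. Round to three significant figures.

For a series RLC circuit (capacitor voltage as output), ω_n = 1/√(LC) = 1/√(143 mH · 98.4 nF) = 8430 rad/s.
ζ = (R/2)·√(C/L) = (2140/2)·√(98.4 nF/143 mH) = 0.888.
ω_d = 8430·√(1 − 0.888²) = 3880 rad/s. t_p = π/ω_d = 0.000809 s.

t_p ≈ 0.000809 s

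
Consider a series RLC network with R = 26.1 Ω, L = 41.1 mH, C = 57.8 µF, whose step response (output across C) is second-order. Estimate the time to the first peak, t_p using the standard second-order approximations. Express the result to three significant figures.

t_p ≈ 0.00555 s

For a series RLC circuit (capacitor voltage as output), ω_n = 1/√(LC) = 1/√(41.1 mH · 57.8 µF) = 649 rad/s.
ζ = (R/2)·√(C/L) = (26.1/2)·√(57.8 µF/41.1 mH) = 0.489.
ω_d = 649·√(1 − 0.489²) = 566 rad/s. t_p = π/ω_d = 0.00555 s.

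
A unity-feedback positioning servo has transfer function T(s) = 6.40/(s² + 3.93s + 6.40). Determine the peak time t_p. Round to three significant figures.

Comparing the denominator to s² + 2ζω_n s + ω_n²: ω_n = √6.40 = 2.53 rad/s, and 2ζω_n = 3.93 so ζ = 3.93/(2·2.53) = 0.777.
ω_d = 2.53·√(1 − 0.777²) = 1.59 rad/s. Then t_p = π/ω_d = 1.97 s.

t_p ≈ 1.97 s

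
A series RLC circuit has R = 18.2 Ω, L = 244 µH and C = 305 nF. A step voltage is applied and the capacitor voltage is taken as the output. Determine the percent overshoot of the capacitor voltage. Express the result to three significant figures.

For a series RLC circuit (capacitor voltage as output), ω_n = 1/√(LC) = 1/√(244 µH · 305 nF) = 116000 rad/s.
ζ = (R/2)·√(C/L) = (18.2/2)·√(305 nF/244 µH) = 0.322.
%OS = 100 e^{−πζ/√(1−ζ²)} with ζ = 0.322 gives 34.4%.

%OS ≈ 34.4%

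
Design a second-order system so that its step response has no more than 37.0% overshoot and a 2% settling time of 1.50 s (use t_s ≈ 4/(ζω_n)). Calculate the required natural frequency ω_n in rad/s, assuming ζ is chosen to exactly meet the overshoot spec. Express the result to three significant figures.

From %OS = 100·exp(−πζ/√(1−ζ²)), invert to get ζ = −ln(OS)/√(π² + ln²(OS)) with OS = 0.370.
−ln 0.370 = 0.9943, so ζ = 0.9943/√(π² + 0.9885) = 0.302.
Then ω_n = 4/(ζ t_s) = 4/(0.302 × 1.50) = 8.84 rad/s.

ω_n ≈ 8.84 rad/s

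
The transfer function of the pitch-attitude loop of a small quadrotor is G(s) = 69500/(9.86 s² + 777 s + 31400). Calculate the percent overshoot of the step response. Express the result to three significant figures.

Dividing through by 9.86: denominator becomes s² + 78.80 s + 3185.
So ω_n = √3185 = 56.4 rad/s and ζ = 78.80/(2·56.4) = 0.698.
Overshoot: exp(−π·0.698/√(1−0.698²)) = 0.0467, i.e. 4.67%.

%OS ≈ 4.67%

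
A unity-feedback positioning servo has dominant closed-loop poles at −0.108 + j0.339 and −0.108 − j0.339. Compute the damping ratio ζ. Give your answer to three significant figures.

With σ = 0.108, ω_d = 0.339: ω_n = √(σ²+ω_d²) = 0.356 rad/s, ζ = σ/ω_n = 0.304.

ζ ≈ 0.304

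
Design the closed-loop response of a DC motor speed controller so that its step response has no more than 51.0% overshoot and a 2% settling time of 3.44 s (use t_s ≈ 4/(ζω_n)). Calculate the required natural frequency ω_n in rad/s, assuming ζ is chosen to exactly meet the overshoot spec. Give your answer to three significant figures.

ω_n ≈ 5.55 rad/s

Inverting the overshoot relation: ζ = |ln 0.510|/√(π² + ln²0.510) = 0.210.
From t_s ≈ 4/(ζω_n): ω_n = 4/(ζ·t_s) = 4/(0.210·3.44) = 5.55 rad/s.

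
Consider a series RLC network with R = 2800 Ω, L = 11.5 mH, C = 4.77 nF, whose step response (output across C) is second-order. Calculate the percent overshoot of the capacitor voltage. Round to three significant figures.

%OS ≈ 0.143%

For a series RLC circuit (capacitor voltage as output), ω_n = 1/√(LC) = 1/√(11.5 mH · 4.77 nF) = 135000 rad/s.
ζ = (R/2)·√(C/L) = (2800/2)·√(4.77 nF/11.5 mH) = 0.902.
%OS = 100·exp(−πζ/√(1−ζ²)) = 0.143%.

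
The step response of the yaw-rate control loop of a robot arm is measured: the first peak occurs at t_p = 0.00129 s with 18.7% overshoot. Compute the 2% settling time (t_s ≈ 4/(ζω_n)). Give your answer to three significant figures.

t_s ≈ 0.00308 s

ζ from %OS: ζ = |ln 0.187|/√(π²+ln²0.187) = 0.471.
From t_p = π/ω_d, ω_d = π/0.00129 = 2440 rad/s, so ω_n = ω_d/√(1−ζ²) = 2760 rad/s.
t_s ≈ 4/(ζω_n) = 4/(0.471·2760) = 0.00308 s.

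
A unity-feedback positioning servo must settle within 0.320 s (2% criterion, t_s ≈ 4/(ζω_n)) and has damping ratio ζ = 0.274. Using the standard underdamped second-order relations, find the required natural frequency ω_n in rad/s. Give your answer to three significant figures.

Rearranging t_s ≈ 4/(ζω_n) gives ω_n = 4/(ζ·t_s) = 4/(0.274 × 0.320) = 45.6 rad/s.

ω_n ≈ 45.6 rad/s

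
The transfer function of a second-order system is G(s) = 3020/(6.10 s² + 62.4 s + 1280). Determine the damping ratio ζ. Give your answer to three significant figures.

ζ ≈ 0.353

Dividing through by 6.10: denominator becomes s² + 10.23 s + 209.8.
So ω_n = √209.8 = 14.5 rad/s and ζ = 10.23/(2·14.5) = 0.353.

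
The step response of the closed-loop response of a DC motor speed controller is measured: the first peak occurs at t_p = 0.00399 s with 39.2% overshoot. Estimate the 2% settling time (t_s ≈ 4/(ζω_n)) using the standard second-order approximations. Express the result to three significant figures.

t_s ≈ 0.0170 s

The overshoot fixes ζ = −ln(OS)/√(π²+ln²(OS)) = 0.286.
From t_p = π/ω_d, ω_d = π/0.00399 = 787 rad/s, so ω_n = ω_d/√(1−ζ²) = 822 rad/s.
t_s ≈ 4/(ζω_n) = 4/(0.286·822) = 0.0170 s.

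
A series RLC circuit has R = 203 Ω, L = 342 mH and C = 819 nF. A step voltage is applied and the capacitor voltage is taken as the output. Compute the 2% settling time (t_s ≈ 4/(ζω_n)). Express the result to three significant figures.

For a series RLC circuit (capacitor voltage as output), ω_n = 1/√(LC) = 1/√(342 mH · 819 nF) = 1890 rad/s.
ζ = (R/2)·√(C/L) = (203/2)·√(819 nF/342 mH) = 0.157.
t_s ≈ 4/(ζω_n) = 0.0135 s.

t_s ≈ 0.0135 s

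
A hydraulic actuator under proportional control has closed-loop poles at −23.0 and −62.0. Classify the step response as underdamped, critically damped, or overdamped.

overdamped

Since the poles are distinct, negative and real, the response is overdamped.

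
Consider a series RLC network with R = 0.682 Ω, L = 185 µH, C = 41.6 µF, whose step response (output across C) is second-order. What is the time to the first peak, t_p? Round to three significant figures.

For a series RLC circuit (capacitor voltage as output), ω_n = 1/√(LC) = 1/√(185 µH · 41.6 µF) = 11400 rad/s.
ζ = (R/2)·√(C/L) = (0.682/2)·√(41.6 µF/185 µH) = 0.162.
ω_d = ω_n√(1−ζ²) = 11200 rad/s. t_p = π/ω_d = 0.000279 s.

t_p ≈ 0.000279 s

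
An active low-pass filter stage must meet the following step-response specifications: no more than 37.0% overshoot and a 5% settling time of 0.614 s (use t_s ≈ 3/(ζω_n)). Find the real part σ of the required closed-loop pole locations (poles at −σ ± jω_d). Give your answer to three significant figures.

The settling-time spec alone fixes σ = ζω_n = 3/t_s = 3/0.614 = 4.89.
(Overshoot then fixes ζ = 0.302 and hence ω_d = σ·√(1−ζ²)/ζ = 15.4 rad/s.)

σ ≈ 4.89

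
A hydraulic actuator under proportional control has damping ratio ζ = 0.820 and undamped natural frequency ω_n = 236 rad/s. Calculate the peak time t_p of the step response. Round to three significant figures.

The damped frequency is ω_d = ω_n√(1−ζ²) = 236·√(1−0.672) = 135 rad/s.
Peak time t_p = π/ω_d = π/135 = 0.0233 s.

t_p ≈ 0.0233 s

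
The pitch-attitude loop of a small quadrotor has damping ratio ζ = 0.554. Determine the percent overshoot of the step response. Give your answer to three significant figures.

%OS ≈ 12.4%

For an underdamped second-order system, %OS = 100·exp(−πζ/√(1−ζ²)).
πζ/√(1−ζ²) = π·0.554/√(1−0.307) = 2.091, so %OS = 100·e^(−2.091) = 12.4%.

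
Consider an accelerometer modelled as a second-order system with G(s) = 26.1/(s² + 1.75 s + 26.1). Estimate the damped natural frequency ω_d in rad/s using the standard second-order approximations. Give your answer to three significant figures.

ω_d ≈ 5.03 rad/s

Comparing the denominator to s² + 2ζω_n s + ω_n²: ω_n = √26.1 = 5.11 rad/s, and 2ζω_n = 1.75 so ζ = 1.75/(2·5.11) = 0.171.
ω_d = 5.11·√(1 − 0.171²) = 5.03 rad/s.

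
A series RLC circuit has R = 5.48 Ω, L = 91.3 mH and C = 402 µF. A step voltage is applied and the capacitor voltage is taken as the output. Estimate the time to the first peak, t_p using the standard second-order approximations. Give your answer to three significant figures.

For a series RLC circuit (capacitor voltage as output), ω_n = 1/√(LC) = 1/√(91.3 mH · 402 µF) = 165 rad/s.
ζ = (R/2)·√(C/L) = (5.48/2)·√(402 µF/91.3 mH) = 0.182.
ω_d = ω_n√(1−ζ²) = 162 rad/s. t_p = π/ω_d = 0.0194 s.

t_p ≈ 0.0194 s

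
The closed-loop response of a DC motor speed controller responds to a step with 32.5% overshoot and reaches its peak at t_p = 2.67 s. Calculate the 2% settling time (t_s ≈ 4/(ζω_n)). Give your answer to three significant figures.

t_s ≈ 9.50 s

The overshoot fixes ζ = −ln(OS)/√(π²+ln²(OS)) = 0.337.
From t_p = π/ω_d, ω_d = π/2.67 = 1.18 rad/s, so ω_n = ω_d/√(1−ζ²) = 1.25 rad/s.
t_s ≈ 4/(ζω_n) = 4/(0.337·1.25) = 9.50 s.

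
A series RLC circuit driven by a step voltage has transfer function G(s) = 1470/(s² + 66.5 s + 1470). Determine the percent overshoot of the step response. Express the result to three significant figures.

Matching coefficients with s² + 2ζω_n s + ω_n² gives ω_n² = 1470 ⇒ ω_n = 38.3 rad/s, and ζ = 66.5/(2ω_n) = 0.867.
Overshoot: exp(−π·0.867/√(1−0.867²)) = 0.00420, i.e. 0.420%.

%OS ≈ 0.420%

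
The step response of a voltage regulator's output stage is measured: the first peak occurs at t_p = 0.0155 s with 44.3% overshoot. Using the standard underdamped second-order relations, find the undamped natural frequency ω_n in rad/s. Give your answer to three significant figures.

ω_n ≈ 209 rad/s

The overshoot fixes ζ = −ln(OS)/√(π²+ln²(OS)) = 0.251.
From t_p = π/ω_d, ω_d = π/0.0155 = 203 rad/s, so ω_n = ω_d/√(1−ζ²) = 209 rad/s.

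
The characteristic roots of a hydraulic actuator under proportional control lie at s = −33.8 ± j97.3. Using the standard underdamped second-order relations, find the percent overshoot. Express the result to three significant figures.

With σ = 33.8, ω_d = 97.3: ω_n = √(σ²+ω_d²) = 103 rad/s, ζ = σ/ω_n = 0.328.
Overshoot: exp(−π·0.328/√(1−0.328²)) = 0.336, i.e. 33.6%.

%OS ≈ 33.6%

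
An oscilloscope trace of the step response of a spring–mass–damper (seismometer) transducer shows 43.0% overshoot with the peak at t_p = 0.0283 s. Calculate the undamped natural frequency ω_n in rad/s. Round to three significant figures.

The overshoot fixes ζ = −ln(OS)/√(π²+ln²(OS)) = 0.259.
t_p = π/ω_d ⇒ ω_d = 111 rad/s; then ω_n = ω_d/√(1−ζ²) = 115 rad/s.

ω_n ≈ 115 rad/s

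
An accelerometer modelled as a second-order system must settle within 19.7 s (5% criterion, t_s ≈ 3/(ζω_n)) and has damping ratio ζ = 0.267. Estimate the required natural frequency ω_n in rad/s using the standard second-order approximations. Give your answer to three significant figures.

Rearranging t_s ≈ 3/(ζω_n) gives ω_n = 3/(ζ·t_s) = 3/(0.267 × 19.7) = 0.570 rad/s.

ω_n ≈ 0.570 rad/s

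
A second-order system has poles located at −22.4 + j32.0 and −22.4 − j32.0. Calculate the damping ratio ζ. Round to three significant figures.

ζ ≈ 0.573

|pole| = ω_n = √(22.4² + 32.0²) = 39.1 rad/s; ζ = cos θ = σ/ω_n = 0.573.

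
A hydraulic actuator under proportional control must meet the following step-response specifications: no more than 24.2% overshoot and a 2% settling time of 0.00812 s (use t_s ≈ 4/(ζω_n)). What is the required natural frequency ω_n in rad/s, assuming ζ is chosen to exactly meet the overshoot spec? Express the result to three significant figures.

ω_n ≈ 1200 rad/s

ζ = −ln(OS)/√(π² + (ln OS)²). With OS = 0.242, ln OS = −1.419 and ζ = 1.419/3.447 = 0.412.
Then ω_n = 4/(ζ t_s) = 4/(0.412 × 0.00812) = 1200 rad/s.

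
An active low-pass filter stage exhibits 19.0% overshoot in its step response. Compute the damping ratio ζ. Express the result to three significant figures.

Inverting the overshoot relation: ζ = |ln 0.190|/√(π² + ln²0.190) = 0.467.

ζ ≈ 0.467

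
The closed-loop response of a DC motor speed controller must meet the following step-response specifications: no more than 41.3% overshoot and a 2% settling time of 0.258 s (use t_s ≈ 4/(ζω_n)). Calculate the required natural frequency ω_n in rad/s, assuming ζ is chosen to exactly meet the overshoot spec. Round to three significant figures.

ω_n ≈ 57.2 rad/s

Inverting the overshoot relation: ζ = |ln 0.413|/√(π² + ln²0.413) = 0.271.
Then ω_n = 4/(ζ t_s) = 4/(0.271 × 0.258) = 57.2 rad/s.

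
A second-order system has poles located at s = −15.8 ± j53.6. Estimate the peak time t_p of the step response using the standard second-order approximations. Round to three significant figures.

t_p = π/ω_d with ω_d = 53.6 (the imaginary part), so t_p = 0.0586 s.

t_p ≈ 0.0586 s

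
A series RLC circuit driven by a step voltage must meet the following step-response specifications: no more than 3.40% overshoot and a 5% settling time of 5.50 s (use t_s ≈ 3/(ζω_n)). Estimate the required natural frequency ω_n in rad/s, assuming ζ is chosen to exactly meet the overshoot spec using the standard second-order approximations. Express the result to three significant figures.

ω_n ≈ 0.745 rad/s

ζ = −ln(OS)/√(π² + (ln OS)²). With OS = 0.0340, ln OS = −3.381 and ζ = 3.381/4.616 = 0.733.
Then ω_n = 3/(ζ t_s) = 3/(0.733 × 5.50) = 0.745 rad/s.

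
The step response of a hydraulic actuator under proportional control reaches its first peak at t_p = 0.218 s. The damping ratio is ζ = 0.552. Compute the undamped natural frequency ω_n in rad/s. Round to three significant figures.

ω_n ≈ 17.3 rad/s

Peak time t_p = π/ω_d, so ω_d = π/t_p = π/0.218 = 14.4 rad/s.
ω_n = ω_d/√(1−ζ²) = 14.4/√0.695 = 17.3 rad/s.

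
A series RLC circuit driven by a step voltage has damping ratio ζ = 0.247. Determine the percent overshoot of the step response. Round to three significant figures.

%OS ≈ 44.9%

For an underdamped second-order system, %OS = 100·exp(−πζ/√(1−ζ²)).
πζ/√(1−ζ²) = π·0.247/√(1−0.0610) = 0.8008, so %OS = 100·e^(−0.8008) = 44.9%.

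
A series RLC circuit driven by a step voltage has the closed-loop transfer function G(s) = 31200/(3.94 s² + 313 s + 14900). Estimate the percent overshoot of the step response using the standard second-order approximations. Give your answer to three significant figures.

Dividing through by 3.94: denominator becomes s² + 79.44 s + 3782.
So ω_n = √3782 = 61.5 rad/s and ζ = 79.44/(2·61.5) = 0.646.
%OS = 100 e^{−πζ/√(1−ζ²)} with ζ = 0.646 gives 7.01%.

%OS ≈ 7.01%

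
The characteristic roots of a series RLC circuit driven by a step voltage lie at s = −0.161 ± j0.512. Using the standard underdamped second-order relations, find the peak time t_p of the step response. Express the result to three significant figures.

t_p ≈ 6.14 s

t_p = π/ω_d with ω_d = 0.512 (the imaginary part), so t_p = 6.14 s.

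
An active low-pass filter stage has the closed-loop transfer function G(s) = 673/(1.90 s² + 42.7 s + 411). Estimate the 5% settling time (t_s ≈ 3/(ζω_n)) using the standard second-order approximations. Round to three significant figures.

t_s ≈ 0.267 s

Dividing through by 1.90: denominator becomes s² + 22.47 s + 216.3.
So ω_n = √216.3 = 14.7 rad/s and ζ = 22.47/(2·14.7) = 0.764.
t_s ≈ 3/(ζω_n) = 0.267 s.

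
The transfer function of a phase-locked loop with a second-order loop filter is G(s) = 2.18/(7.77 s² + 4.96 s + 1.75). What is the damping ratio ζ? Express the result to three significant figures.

Dividing through by 7.77: denominator becomes s² + 0.6384 s + 0.2252.
So ω_n = √0.2252 = 0.475 rad/s and ζ = 0.6384/(2·0.475) = 0.673.

ζ ≈ 0.673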